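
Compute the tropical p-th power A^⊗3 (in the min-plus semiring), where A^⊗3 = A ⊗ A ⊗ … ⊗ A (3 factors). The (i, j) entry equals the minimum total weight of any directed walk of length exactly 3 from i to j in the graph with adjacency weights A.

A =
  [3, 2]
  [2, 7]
A^⊗3 =
  [7, 6]
  [6, 7]

Each entry (A^⊗3)_ij equals the minimum over all length-3 walks i = v_0 → v_1 → … → v_3 = j of Σ_t A[v_t][v_{t+1}]. For example, for (i, j) = (0, 1) we minimise over 4 possible intermediate vertex sequences; the minimum is 6, attained along the walk 0 → 1 → 0 → 1.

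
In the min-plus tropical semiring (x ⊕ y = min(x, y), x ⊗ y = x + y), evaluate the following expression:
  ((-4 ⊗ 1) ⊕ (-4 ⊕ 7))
((-4 ⊗ 1) ⊕ (-4 ⊕ 7)) = -4

Expand innermost to outermost. Recall ⊕ takes the minimum of its arguments and ⊗ takes their sum. Working out the expression ((-4 ⊗ 1) ⊕ (-4 ⊕ 7)) gives -4.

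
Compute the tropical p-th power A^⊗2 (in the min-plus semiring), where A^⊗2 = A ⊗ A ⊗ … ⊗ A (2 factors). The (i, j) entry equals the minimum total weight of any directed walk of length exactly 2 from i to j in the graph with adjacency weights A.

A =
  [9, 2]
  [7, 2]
A^⊗2 =
  [9, 4]
  [9, 4]

Each entry (A^⊗2)_ij equals the minimum over all length-2 walks i = v_0 → v_1 → … → v_2 = j of Σ_t A[v_t][v_{t+1}]. For example, for (i, j) = (0, 1) we minimise over 2 possible intermediate vertex sequences; the minimum is 4, attained along the walk 0 → 1 → 1.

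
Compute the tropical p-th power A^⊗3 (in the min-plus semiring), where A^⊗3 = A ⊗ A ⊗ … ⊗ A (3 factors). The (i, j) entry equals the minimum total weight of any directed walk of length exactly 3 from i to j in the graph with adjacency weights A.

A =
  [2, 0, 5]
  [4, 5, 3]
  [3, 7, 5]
A^⊗3 =
  [6, 4, 5]
  [8, 6, 7]
  [7, 5, 6]

Each entry (A^⊗3)_ij equals the minimum over all length-3 walks i = v_0 → v_1 → … → v_3 = j of Σ_t A[v_t][v_{t+1}]. For example, for (i, j) = (0, 2) we minimise over 9 possible intermediate vertex sequences; the minimum is 5, attained along the walk 0 → 0 → 1 → 2.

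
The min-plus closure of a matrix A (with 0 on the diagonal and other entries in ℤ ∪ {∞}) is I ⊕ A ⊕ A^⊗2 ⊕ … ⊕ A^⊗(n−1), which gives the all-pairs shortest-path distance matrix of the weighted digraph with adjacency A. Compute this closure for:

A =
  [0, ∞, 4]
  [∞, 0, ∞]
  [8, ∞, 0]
Closure =
  [0, ∞, 4]
  [∞, 0, ∞]
  [8, ∞, 0]

This is the Floyd-Warshall all-pairs shortest-path computation. For each intermediate vertex k = 0, 1, …, 2, update dist[i][j] ← min(dist[i][j], dist[i][k] + dist[k][j]). The final matrix gives, for each (i, j), the minimum total weight of any directed path from i to j (possibly empty when i = j).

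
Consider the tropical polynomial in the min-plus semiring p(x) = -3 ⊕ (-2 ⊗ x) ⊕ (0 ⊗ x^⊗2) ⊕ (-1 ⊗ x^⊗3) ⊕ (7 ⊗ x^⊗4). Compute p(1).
p(1) = -3

A tropical monomial a ⊗ x^⊗i evaluates to a + i · x. Evaluating each term at x = 1:
  Term 0 contributes -3 + 0 · 1 = -3
  Term 1 contributes -2 + 1 · 1 = -1
  Term 2 contributes 0 + 2 · 1 = 2
  Term 3 contributes -1 + 3 · 1 = 2
  Term 4 contributes 7 + 4 · 1 = 11
p(1) = ⊕ of these = min[-3, -1, 2, 2, 11] = -3.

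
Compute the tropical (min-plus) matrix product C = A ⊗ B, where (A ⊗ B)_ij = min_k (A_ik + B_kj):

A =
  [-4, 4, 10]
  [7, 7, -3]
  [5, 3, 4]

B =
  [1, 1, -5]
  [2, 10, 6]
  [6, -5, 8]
A ⊗ B =
  [-3, -3, -9]
  [3, -8, 2]
  [5, -1, 0]

Apply the min-plus product entry-by-entry:
  C[0][0] = min over k of (A[0][0] + B[0][0] = -4 + 1 = -3, A[0][1] + B[1][0] = 4 + 2 = 6, A[0][2] + B[2][0] = 10 + 6 = 16) = -3 (attained at k = 0)
  C[0][1] = min over k of (A[0][0] + B[0][1] = -4 + 1 = -3, A[0][1] + B[1][1] = 4 + 10 = 14, A[0][2] + B[2][1] = 10 + -5 = 5) = -3 (attained at k = 0)
  C[0][2] = min over k of (A[0][0] + B[0][2] = -4 + -5 = -9, A[0][1] + B[1][2] = 4 + 6 = 10, A[0][2] + B[2][2] = 10 + 8 = 18) = -9 (attained at k = 0)
  C[1][0] = min over k of (A[1][0] + B[0][0] = 7 + 1 = 8, A[1][1] + B[1][0] = 7 + 2 = 9, A[1][2] + B[2][0] = -3 + 6 = 3) = 3 (attained at k = 2)
  C[1][1] = min over k of (A[1][0] + B[0][1] = 7 + 1 = 8, A[1][1] + B[1][1] = 7 + 10 = 17, A[1][2] + B[2][1] = -3 + -5 = -8) = -8 (attained at k = 2)
  C[1][2] = min over k of (A[1][0] + B[0][2] = 7 + -5 = 2, A[1][1] + B[1][2] = 7 + 6 = 13, A[1][2] + B[2][2] = -3 + 8 = 5) = 2 (attained at k = 0)
  C[2][0] = min over k of (A[2][0] + B[0][0] = 5 + 1 = 6, A[2][1] + B[1][0] = 3 + 2 = 5, A[2][2] + B[2][0] = 4 + 6 = 10) = 5 (attained at k = 1)
  C[2][1] = min over k of (A[2][0] + B[0][1] = 5 + 1 = 6, A[2][1] + B[1][1] = 3 + 10 = 13, A[2][2] + B[2][1] = 4 + -5 = -1) = -1 (attained at k = 2)
  C[2][2] = min over k of (A[2][0] + B[0][2] = 5 + -5 = 0, A[2][1] + B[1][2] = 3 + 6 = 9, A[2][2] + B[2][2] = 4 + 8 = 12) = 0 (attained at k = 0)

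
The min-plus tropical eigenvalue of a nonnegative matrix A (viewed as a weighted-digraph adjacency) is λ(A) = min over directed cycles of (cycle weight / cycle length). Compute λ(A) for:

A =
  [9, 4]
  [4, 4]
λ(A) = 4

Enumerate directed cycles and compute their means (weight / length). Sample:
  cycle 0 → 0: weight = 9, length = 1, mean = 9/1 ≈ 9.000
  cycle 1 → 1: weight = 4, length = 1, mean = 4/1 ≈ 4.000
  cycle 0 → 1 → 0: weight = 8, length = 2, mean = 8/2 ≈ 4.000
  cycle 1 → 0 → 1: weight = 8, length = 2, mean = 8/2 ≈ 4.000
Minimum mean = 4.000, attained e.g. along the cycle 1 → 1 with weight 4 and length 1. So λ(A) = 4/1 = 4.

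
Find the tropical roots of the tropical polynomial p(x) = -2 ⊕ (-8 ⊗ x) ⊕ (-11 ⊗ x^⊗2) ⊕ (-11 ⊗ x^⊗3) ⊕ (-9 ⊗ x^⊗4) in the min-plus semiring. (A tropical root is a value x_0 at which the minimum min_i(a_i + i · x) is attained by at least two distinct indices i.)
Roots: {-2, 0, 3, 6}

Each tropical root is a break point of the lower envelope of the lines y = a_i + i · x (there are 5 lines, with slopes 0, 1, ..., 4). Only the lines that attain the minimum somewhere contribute to roots; other lines are dominated. Here the surviving (envelope) indices are i = 4, i = 3, i = 2, i = 1, i = 0.
Intersections between consecutive envelope lines give the roots: for adjacent envelope indices i < j the intersection is x = (a_i − a_j) / (j − i). Reading off the sorted break points: {-2, 0, 3, 6}.
Verification: at each break x_0, at least two indices attain the minimum of min_i(a_i + i · x_0).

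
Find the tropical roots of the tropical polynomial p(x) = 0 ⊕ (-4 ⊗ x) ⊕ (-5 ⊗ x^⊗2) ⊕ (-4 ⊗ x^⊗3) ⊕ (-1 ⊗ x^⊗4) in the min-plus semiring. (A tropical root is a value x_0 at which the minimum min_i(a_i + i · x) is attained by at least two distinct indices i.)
Roots: {-3, -1, 1, 4}

Each tropical root is a break point of the lower envelope of the lines y = a_i + i · x (there are 5 lines, with slopes 0, 1, ..., 4). Only the lines that attain the minimum somewhere contribute to roots; other lines are dominated. Here the surviving (envelope) indices are i = 4, i = 3, i = 2, i = 1, i = 0.
Intersections between consecutive envelope lines give the roots: for adjacent envelope indices i < j the intersection is x = (a_i − a_j) / (j − i). Reading off the sorted break points: {-3, -1, 1, 4}.
Verification: at each break x_0, at least two indices attain the minimum of min_i(a_i + i · x_0).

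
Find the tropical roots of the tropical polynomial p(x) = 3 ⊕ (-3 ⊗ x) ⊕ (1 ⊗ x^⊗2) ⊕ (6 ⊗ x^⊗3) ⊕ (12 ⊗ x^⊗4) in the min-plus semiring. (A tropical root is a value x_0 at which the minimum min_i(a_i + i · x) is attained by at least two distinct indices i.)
Roots: {-6, -5, -4, 6}

Each tropical root is a break point of the lower envelope of the lines y = a_i + i · x (there are 5 lines, with slopes 0, 1, ..., 4). Only the lines that attain the minimum somewhere contribute to roots; other lines are dominated. Here the surviving (envelope) indices are i = 4, i = 3, i = 2, i = 1, i = 0.
Intersections between consecutive envelope lines give the roots: for adjacent envelope indices i < j the intersection is x = (a_i − a_j) / (j − i). Reading off the sorted break points: {-6, -5, -4, 6}.
Verification: at each break x_0, at least two indices attain the minimum of min_i(a_i + i · x_0).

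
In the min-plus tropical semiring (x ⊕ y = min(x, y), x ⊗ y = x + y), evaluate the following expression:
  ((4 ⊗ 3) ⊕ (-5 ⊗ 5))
((4 ⊗ 3) ⊕ (-5 ⊗ 5)) = 0

Expand innermost to outermost. Recall ⊕ takes the minimum of its arguments and ⊗ takes their sum. Working out the expression ((4 ⊗ 3) ⊕ (-5 ⊗ 5)) gives 0.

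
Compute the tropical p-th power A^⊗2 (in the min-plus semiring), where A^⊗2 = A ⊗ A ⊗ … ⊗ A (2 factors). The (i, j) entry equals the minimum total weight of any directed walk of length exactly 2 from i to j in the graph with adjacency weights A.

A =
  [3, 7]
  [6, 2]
A^⊗2 =
  [6, 9]
  [8, 4]

Each entry (A^⊗2)_ij equals the minimum over all length-2 walks i = v_0 → v_1 → … → v_2 = j of Σ_t A[v_t][v_{t+1}]. For example, for (i, j) = (0, 1) we minimise over 2 possible intermediate vertex sequences; the minimum is 9, attained along the walk 0 → 1 → 1.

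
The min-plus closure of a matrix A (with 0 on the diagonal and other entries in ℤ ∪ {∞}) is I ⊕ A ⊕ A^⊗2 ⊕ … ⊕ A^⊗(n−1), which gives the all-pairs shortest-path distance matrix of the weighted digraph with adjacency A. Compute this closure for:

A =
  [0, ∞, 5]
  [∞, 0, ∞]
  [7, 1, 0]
Closure =
  [0, 6, 5]
  [∞, 0, ∞]
  [7, 1, 0]

This is the Floyd-Warshall all-pairs shortest-path computation. For each intermediate vertex k = 0, 1, …, 2, update dist[i][j] ← min(dist[i][j], dist[i][k] + dist[k][j]). The final matrix gives, for each (i, j), the minimum total weight of any directed path from i to j (possibly empty when i = j).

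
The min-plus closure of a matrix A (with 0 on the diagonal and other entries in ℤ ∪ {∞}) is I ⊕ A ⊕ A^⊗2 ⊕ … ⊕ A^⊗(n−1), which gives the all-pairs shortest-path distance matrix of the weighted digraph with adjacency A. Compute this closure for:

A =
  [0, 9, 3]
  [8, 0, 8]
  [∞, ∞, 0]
Closure =
  [0, 9, 3]
  [8, 0, 8]
  [∞, ∞, 0]

This is the Floyd-Warshall all-pairs shortest-path computation. For each intermediate vertex k = 0, 1, …, 2, update dist[i][j] ← min(dist[i][j], dist[i][k] + dist[k][j]). The final matrix gives, for each (i, j), the minimum total weight of any directed path from i to j (possibly empty when i = j).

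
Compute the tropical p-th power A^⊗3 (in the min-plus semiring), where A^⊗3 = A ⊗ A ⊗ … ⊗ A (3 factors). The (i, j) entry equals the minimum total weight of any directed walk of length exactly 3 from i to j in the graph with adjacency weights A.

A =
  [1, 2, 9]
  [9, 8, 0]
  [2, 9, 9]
A^⊗3 =
  [3, 4, 3]
  [3, 4, 9]
  [4, 5, 4]

Each entry (A^⊗3)_ij equals the minimum over all length-3 walks i = v_0 → v_1 → … → v_3 = j of Σ_t A[v_t][v_{t+1}]. For example, for (i, j) = (0, 2) we minimise over 9 possible intermediate vertex sequences; the minimum is 3, attained along the walk 0 → 0 → 1 → 2.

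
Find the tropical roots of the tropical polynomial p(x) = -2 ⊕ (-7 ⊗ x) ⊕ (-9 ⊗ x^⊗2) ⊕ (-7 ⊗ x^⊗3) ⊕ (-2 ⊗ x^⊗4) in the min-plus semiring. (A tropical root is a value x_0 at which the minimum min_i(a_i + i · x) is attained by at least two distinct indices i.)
Roots: {-5, -2, 2, 5}

Each tropical root is a break point of the lower envelope of the lines y = a_i + i · x (there are 5 lines, with slopes 0, 1, ..., 4). Only the lines that attain the minimum somewhere contribute to roots; other lines are dominated. Here the surviving (envelope) indices are i = 4, i = 3, i = 2, i = 1, i = 0.
Intersections between consecutive envelope lines give the roots: for adjacent envelope indices i < j the intersection is x = (a_i − a_j) / (j − i). Reading off the sorted break points: {-5, -2, 2, 5}.
Verification: at each break x_0, at least two indices attain the minimum of min_i(a_i + i · x_0).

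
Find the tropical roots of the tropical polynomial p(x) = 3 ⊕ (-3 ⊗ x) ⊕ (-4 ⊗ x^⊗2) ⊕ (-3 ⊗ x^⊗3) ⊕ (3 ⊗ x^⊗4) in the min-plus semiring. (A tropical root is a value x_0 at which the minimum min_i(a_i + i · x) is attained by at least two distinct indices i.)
Roots: {-6, -1, 1, 6}

Each tropical root is a break point of the lower envelope of the lines y = a_i + i · x (there are 5 lines, with slopes 0, 1, ..., 4). Only the lines that attain the minimum somewhere contribute to roots; other lines are dominated. Here the surviving (envelope) indices are i = 4, i = 3, i = 2, i = 1, i = 0.
Intersections between consecutive envelope lines give the roots: for adjacent envelope indices i < j the intersection is x = (a_i − a_j) / (j − i). Reading off the sorted break points: {-6, -1, 1, 6}.
Verification: at each break x_0, at least two indices attain the minimum of min_i(a_i + i · x_0).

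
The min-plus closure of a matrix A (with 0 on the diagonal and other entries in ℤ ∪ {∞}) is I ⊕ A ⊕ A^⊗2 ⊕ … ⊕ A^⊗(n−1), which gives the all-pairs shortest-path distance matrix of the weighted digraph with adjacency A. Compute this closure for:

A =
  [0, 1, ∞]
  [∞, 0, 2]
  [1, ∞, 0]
Closure =
  [0, 1, 3]
  [3, 0, 2]
  [1, 2, 0]

This is the Floyd-Warshall all-pairs shortest-path computation. For each intermediate vertex k = 0, 1, …, 2, update dist[i][j] ← min(dist[i][j], dist[i][k] + dist[k][j]). The final matrix gives, for each (i, j), the minimum total weight of any directed path from i to j (possibly empty when i = j).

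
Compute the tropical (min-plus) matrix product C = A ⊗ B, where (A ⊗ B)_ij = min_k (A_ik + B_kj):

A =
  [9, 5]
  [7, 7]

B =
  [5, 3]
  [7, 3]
A ⊗ B =
  [12, 8]
  [12, 10]

Apply the min-plus product entry-by-entry:
  C[0][0] = min over k of (A[0][0] + B[0][0] = 9 + 5 = 14, A[0][1] + B[1][0] = 5 + 7 = 12) = 12 (attained at k = 1)
  C[0][1] = min over k of (A[0][0] + B[0][1] = 9 + 3 = 12, A[0][1] + B[1][1] = 5 + 3 = 8) = 8 (attained at k = 1)
  C[1][0] = min over k of (A[1][0] + B[0][0] = 7 + 5 = 12, A[1][1] + B[1][0] = 7 + 7 = 14) = 12 (attained at k = 0)
  C[1][1] = min over k of (A[1][0] + B[0][1] = 7 + 3 = 10, A[1][1] + B[1][1] = 7 + 3 = 10) = 10 (attained at k = 0)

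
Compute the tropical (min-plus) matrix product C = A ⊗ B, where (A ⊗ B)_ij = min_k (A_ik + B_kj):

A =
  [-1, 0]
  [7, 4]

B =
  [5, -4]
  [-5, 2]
A ⊗ B =
  [-5, -5]
  [-1, 3]

Apply the min-plus product entry-by-entry:
  C[0][0] = min over k of (A[0][0] + B[0][0] = -1 + 5 = 4, A[0][1] + B[1][0] = 0 + -5 = -5) = -5 (attained at k = 1)
  C[0][1] = min over k of (A[0][0] + B[0][1] = -1 + -4 = -5, A[0][1] + B[1][1] = 0 + 2 = 2) = -5 (attained at k = 0)
  C[1][0] = min over k of (A[1][0] + B[0][0] = 7 + 5 = 12, A[1][1] + B[1][0] = 4 + -5 = -1) = -1 (attained at k = 1)
  C[1][1] = min over k of (A[1][0] + B[0][1] = 7 + -4 = 3, A[1][1] + B[1][1] = 4 + 2 = 6) = 3 (attained at k = 0)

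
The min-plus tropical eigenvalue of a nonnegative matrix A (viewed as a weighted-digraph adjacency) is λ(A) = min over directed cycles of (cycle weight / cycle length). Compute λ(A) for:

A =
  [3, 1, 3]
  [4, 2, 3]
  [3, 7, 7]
λ(A) = 2

Enumerate directed cycles and compute their means (weight / length). Sample:
  cycle 0 → 0: weight = 3, length = 1, mean = 3/1 ≈ 3.000
  cycle 1 → 1: weight = 2, length = 1, mean = 2/1 ≈ 2.000
  cycle 2 → 2: weight = 7, length = 1, mean = 7/1 ≈ 7.000
  cycle 0 → 1 → 0: weight = 5, length = 2, mean = 5/2 ≈ 2.500
  cycle 0 → 2 → 0: weight = 6, length = 2, mean = 6/2 ≈ 3.000
  cycle 1 → 0 → 1: weight = 5, length = 2, mean = 5/2 ≈ 2.500
Minimum mean = 2.000, attained e.g. along the cycle 1 → 1 with weight 2 and length 1. So λ(A) = 2/1 = 2.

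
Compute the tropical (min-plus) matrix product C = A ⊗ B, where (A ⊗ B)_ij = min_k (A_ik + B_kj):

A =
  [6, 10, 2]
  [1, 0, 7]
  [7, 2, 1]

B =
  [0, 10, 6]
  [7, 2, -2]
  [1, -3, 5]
A ⊗ B =
  [3, -1, 7]
  [1, 2, -2]
  [2, -2, 0]

Apply the min-plus product entry-by-entry:
  C[0][0] = min over k of (A[0][0] + B[0][0] = 6 + 0 = 6, A[0][1] + B[1][0] = 10 + 7 = 17, A[0][2] + B[2][0] = 2 + 1 = 3) = 3 (attained at k = 2)
  C[0][1] = min over k of (A[0][0] + B[0][1] = 6 + 10 = 16, A[0][1] + B[1][1] = 10 + 2 = 12, A[0][2] + B[2][1] = 2 + -3 = -1) = -1 (attained at k = 2)
  C[0][2] = min over k of (A[0][0] + B[0][2] = 6 + 6 = 12, A[0][1] + B[1][2] = 10 + -2 = 8, A[0][2] + B[2][2] = 2 + 5 = 7) = 7 (attained at k = 2)
  C[1][0] = min over k of (A[1][0] + B[0][0] = 1 + 0 = 1, A[1][1] + B[1][0] = 0 + 7 = 7, A[1][2] + B[2][0] = 7 + 1 = 8) = 1 (attained at k = 0)
  C[1][1] = min over k of (A[1][0] + B[0][1] = 1 + 10 = 11, A[1][1] + B[1][1] = 0 + 2 = 2, A[1][2] + B[2][1] = 7 + -3 = 4) = 2 (attained at k = 1)
  C[1][2] = min over k of (A[1][0] + B[0][2] = 1 + 6 = 7, A[1][1] + B[1][2] = 0 + -2 = -2, A[1][2] + B[2][2] = 7 + 5 = 12) = -2 (attained at k = 1)
  C[2][0] = min over k of (A[2][0] + B[0][0] = 7 + 0 = 7, A[2][1] + B[1][0] = 2 + 7 = 9, A[2][2] + B[2][0] = 1 + 1 = 2) = 2 (attained at k = 2)
  C[2][1] = min over k of (A[2][0] + B[0][1] = 7 + 10 = 17, A[2][1] + B[1][1] = 2 + 2 = 4, A[2][2] + B[2][1] = 1 + -3 = -2) = -2 (attained at k = 2)
  C[2][2] = min over k of (A[2][0] + B[0][2] = 7 + 6 = 13, A[2][1] + B[1][2] = 2 + -2 = 0, A[2][2] + B[2][2] = 1 + 5 = 6) = 0 (attained at k = 1)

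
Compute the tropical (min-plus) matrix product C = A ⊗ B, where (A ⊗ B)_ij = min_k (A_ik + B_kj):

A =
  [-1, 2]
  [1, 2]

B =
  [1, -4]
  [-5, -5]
A ⊗ B =
  [-3, -5]
  [-3, -3]

Apply the min-plus product entry-by-entry:
  C[0][0] = min over k of (A[0][0] + B[0][0] = -1 + 1 = 0, A[0][1] + B[1][0] = 2 + -5 = -3) = -3 (attained at k = 1)
  C[0][1] = min over k of (A[0][0] + B[0][1] = -1 + -4 = -5, A[0][1] + B[1][1] = 2 + -5 = -3) = -5 (attained at k = 0)
  C[1][0] = min over k of (A[1][0] + B[0][0] = 1 + 1 = 2, A[1][1] + B[1][0] = 2 + -5 = -3) = -3 (attained at k = 1)
  C[1][1] = min over k of (A[1][0] + B[0][1] = 1 + -4 = -3, A[1][1] + B[1][1] = 2 + -5 = -3) = -3 (attained at k = 0)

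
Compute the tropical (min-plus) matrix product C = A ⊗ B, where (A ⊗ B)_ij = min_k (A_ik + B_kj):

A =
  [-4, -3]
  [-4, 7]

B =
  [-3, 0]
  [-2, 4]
A ⊗ B =
  [-7, -4]
  [-7, -4]

Apply the min-plus product entry-by-entry:
  C[0][0] = min over k of (A[0][0] + B[0][0] = -4 + -3 = -7, A[0][1] + B[1][0] = -3 + -2 = -5) = -7 (attained at k = 0)
  C[0][1] = min over k of (A[0][0] + B[0][1] = -4 + 0 = -4, A[0][1] + B[1][1] = -3 + 4 = 1) = -4 (attained at k = 0)
  C[1][0] = min over k of (A[1][0] + B[0][0] = -4 + -3 = -7, A[1][1] + B[1][0] = 7 + -2 = 5) = -7 (attained at k = 0)
  C[1][1] = min over k of (A[1][0] + B[0][1] = -4 + 0 = -4, A[1][1] + B[1][1] = 7 + 4 = 11) = -4 (attained at k = 0)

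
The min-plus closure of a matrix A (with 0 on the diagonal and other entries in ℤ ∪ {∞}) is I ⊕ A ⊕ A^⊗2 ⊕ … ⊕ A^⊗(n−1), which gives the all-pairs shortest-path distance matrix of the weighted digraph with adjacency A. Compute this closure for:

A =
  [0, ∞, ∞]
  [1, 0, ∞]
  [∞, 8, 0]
Closure =
  [0, ∞, ∞]
  [1, 0, ∞]
  [9, 8, 0]

This is the Floyd-Warshall all-pairs shortest-path computation. For each intermediate vertex k = 0, 1, …, 2, update dist[i][j] ← min(dist[i][j], dist[i][k] + dist[k][j]). The final matrix gives, for each (i, j), the minimum total weight of any directed path from i to j (possibly empty when i = j).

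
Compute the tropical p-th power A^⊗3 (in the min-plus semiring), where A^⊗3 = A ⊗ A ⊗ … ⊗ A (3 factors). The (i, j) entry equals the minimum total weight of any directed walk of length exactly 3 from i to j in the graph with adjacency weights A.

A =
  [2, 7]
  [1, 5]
A^⊗3 =
  [6, 11]
  [5, 10]

Each entry (A^⊗3)_ij equals the minimum over all length-3 walks i = v_0 → v_1 → … → v_3 = j of Σ_t A[v_t][v_{t+1}]. For example, for (i, j) = (0, 1) we minimise over 4 possible intermediate vertex sequences; the minimum is 11, attained along the walk 0 → 0 → 0 → 1.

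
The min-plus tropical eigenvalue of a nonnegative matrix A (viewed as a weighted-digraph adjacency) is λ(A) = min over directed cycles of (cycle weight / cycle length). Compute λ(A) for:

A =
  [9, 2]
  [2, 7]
λ(A) = 2

Enumerate directed cycles and compute their means (weight / length). Sample:
  cycle 0 → 0: weight = 9, length = 1, mean = 9/1 ≈ 9.000
  cycle 1 → 1: weight = 7, length = 1, mean = 7/1 ≈ 7.000
  cycle 0 → 1 → 0: weight = 4, length = 2, mean = 4/2 ≈ 2.000
  cycle 1 → 0 → 1: weight = 4, length = 2, mean = 4/2 ≈ 2.000
Minimum mean = 2.000, attained e.g. along the cycle 0 → 1 → 0 with weight 4 and length 2. So λ(A) = 4/2 = 2.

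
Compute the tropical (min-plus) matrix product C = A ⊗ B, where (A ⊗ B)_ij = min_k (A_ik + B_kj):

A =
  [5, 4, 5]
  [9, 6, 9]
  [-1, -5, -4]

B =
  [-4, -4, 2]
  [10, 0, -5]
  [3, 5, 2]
A ⊗ B =
  [1, 1, -1]
  [5, 5, 1]
  [-5, -5, -10]

Apply the min-plus product entry-by-entry:
  C[0][0] = min over k of (A[0][0] + B[0][0] = 5 + -4 = 1, A[0][1] + B[1][0] = 4 + 10 = 14, A[0][2] + B[2][0] = 5 + 3 = 8) = 1 (attained at k = 0)
  C[0][1] = min over k of (A[0][0] + B[0][1] = 5 + -4 = 1, A[0][1] + B[1][1] = 4 + 0 = 4, A[0][2] + B[2][1] = 5 + 5 = 10) = 1 (attained at k = 0)
  C[0][2] = min over k of (A[0][0] + B[0][2] = 5 + 2 = 7, A[0][1] + B[1][2] = 4 + -5 = -1, A[0][2] + B[2][2] = 5 + 2 = 7) = -1 (attained at k = 1)
  C[1][0] = min over k of (A[1][0] + B[0][0] = 9 + -4 = 5, A[1][1] + B[1][0] = 6 + 10 = 16, A[1][2] + B[2][0] = 9 + 3 = 12) = 5 (attained at k = 0)
  C[1][1] = min over k of (A[1][0] + B[0][1] = 9 + -4 = 5, A[1][1] + B[1][1] = 6 + 0 = 6, A[1][2] + B[2][1] = 9 + 5 = 14) = 5 (attained at k = 0)
  C[1][2] = min over k of (A[1][0] + B[0][2] = 9 + 2 = 11, A[1][1] + B[1][2] = 6 + -5 = 1, A[1][2] + B[2][2] = 9 + 2 = 11) = 1 (attained at k = 1)
  C[2][0] = min over k of (A[2][0] + B[0][0] = -1 + -4 = -5, A[2][1] + B[1][0] = -5 + 10 = 5, A[2][2] + B[2][0] = -4 + 3 = -1) = -5 (attained at k = 0)
  C[2][1] = min over k of (A[2][0] + B[0][1] = -1 + -4 = -5, A[2][1] + B[1][1] = -5 + 0 = -5, A[2][2] + B[2][1] = -4 + 5 = 1) = -5 (attained at k = 0)
  C[2][2] = min over k of (A[2][0] + B[0][2] = -1 + 2 = 1, A[2][1] + B[1][2] = -5 + -5 = -10, A[2][2] + B[2][2] = -4 + 2 = -2) = -10 (attained at k = 1)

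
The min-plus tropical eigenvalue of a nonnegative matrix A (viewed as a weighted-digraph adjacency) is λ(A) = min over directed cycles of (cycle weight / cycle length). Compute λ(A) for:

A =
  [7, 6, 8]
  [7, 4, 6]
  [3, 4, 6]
λ(A) = 4

Enumerate directed cycles and compute their means (weight / length). Sample:
  cycle 0 → 0: weight = 7, length = 1, mean = 7/1 ≈ 7.000
  cycle 1 → 1: weight = 4, length = 1, mean = 4/1 ≈ 4.000
  cycle 2 → 2: weight = 6, length = 1, mean = 6/1 ≈ 6.000
  cycle 0 → 1 → 0: weight = 13, length = 2, mean = 13/2 ≈ 6.500
  cycle 0 → 2 → 0: weight = 11, length = 2, mean = 11/2 ≈ 5.500
  cycle 1 → 0 → 1: weight = 13, length = 2, mean = 13/2 ≈ 6.500
Minimum mean = 4.000, attained e.g. along the cycle 1 → 1 with weight 4 and length 1. So λ(A) = 4/1 = 4.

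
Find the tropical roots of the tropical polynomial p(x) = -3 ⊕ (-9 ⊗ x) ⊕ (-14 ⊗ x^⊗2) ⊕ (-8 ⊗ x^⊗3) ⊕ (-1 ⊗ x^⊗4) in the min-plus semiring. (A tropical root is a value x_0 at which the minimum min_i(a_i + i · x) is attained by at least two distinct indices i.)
Roots: {-7, -6, 5, 6}

Each tropical root is a break point of the lower envelope of the lines y = a_i + i · x (there are 5 lines, with slopes 0, 1, ..., 4). Only the lines that attain the minimum somewhere contribute to roots; other lines are dominated. Here the surviving (envelope) indices are i = 4, i = 3, i = 2, i = 1, i = 0.
Intersections between consecutive envelope lines give the roots: for adjacent envelope indices i < j the intersection is x = (a_i − a_j) / (j − i). Reading off the sorted break points: {-7, -6, 5, 6}.
Verification: at each break x_0, at least two indices attain the minimum of min_i(a_i + i · x_0).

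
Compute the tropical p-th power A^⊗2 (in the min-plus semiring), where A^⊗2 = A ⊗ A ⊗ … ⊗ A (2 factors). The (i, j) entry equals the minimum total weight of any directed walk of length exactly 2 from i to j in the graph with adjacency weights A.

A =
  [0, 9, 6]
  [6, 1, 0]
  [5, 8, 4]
A^⊗2 =
  [0, 9, 6]
  [5, 2, 1]
  [5, 9, 8]

Each entry (A^⊗2)_ij equals the minimum over all length-2 walks i = v_0 → v_1 → … → v_2 = j of Σ_t A[v_t][v_{t+1}]. For example, for (i, j) = (0, 2) we minimise over 3 possible intermediate vertex sequences; the minimum is 6, attained along the walk 0 → 0 → 2.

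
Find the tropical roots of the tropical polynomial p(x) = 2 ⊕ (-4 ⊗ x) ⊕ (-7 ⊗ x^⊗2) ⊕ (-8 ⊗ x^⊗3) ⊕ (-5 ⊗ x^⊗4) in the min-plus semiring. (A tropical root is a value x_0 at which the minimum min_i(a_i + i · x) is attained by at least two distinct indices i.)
Roots: {-3, 1, 3, 6}

Each tropical root is a break point of the lower envelope of the lines y = a_i + i · x (there are 5 lines, with slopes 0, 1, ..., 4). Only the lines that attain the minimum somewhere contribute to roots; other lines are dominated. Here the surviving (envelope) indices are i = 4, i = 3, i = 2, i = 1, i = 0.
Intersections between consecutive envelope lines give the roots: for adjacent envelope indices i < j the intersection is x = (a_i − a_j) / (j − i). Reading off the sorted break points: {-3, 1, 3, 6}.
Verification: at each break x_0, at least two indices attain the minimum of min_i(a_i + i · x_0).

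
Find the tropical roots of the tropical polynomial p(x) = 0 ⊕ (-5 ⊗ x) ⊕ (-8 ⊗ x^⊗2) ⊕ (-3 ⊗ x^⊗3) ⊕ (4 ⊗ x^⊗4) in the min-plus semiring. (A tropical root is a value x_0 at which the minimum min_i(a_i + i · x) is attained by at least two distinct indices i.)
Roots: {-7, -5, 3, 5}

Each tropical root is a break point of the lower envelope of the lines y = a_i + i · x (there are 5 lines, with slopes 0, 1, ..., 4). Only the lines that attain the minimum somewhere contribute to roots; other lines are dominated. Here the surviving (envelope) indices are i = 4, i = 3, i = 2, i = 1, i = 0.
Intersections between consecutive envelope lines give the roots: for adjacent envelope indices i < j the intersection is x = (a_i − a_j) / (j − i). Reading off the sorted break points: {-7, -5, 3, 5}.
Verification: at each break x_0, at least two indices attain the minimum of min_i(a_i + i · x_0).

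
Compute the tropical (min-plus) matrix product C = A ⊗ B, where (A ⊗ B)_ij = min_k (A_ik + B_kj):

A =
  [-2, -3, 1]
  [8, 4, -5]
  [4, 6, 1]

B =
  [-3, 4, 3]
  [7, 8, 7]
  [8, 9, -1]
A ⊗ B =
  [-5, 2, 0]
  [3, 4, -6]
  [1, 8, 0]

Apply the min-plus product entry-by-entry:
  C[0][0] = min over k of (A[0][0] + B[0][0] = -2 + -3 = -5, A[0][1] + B[1][0] = -3 + 7 = 4, A[0][2] + B[2][0] = 1 + 8 = 9) = -5 (attained at k = 0)
  C[0][1] = min over k of (A[0][0] + B[0][1] = -2 + 4 = 2, A[0][1] + B[1][1] = -3 + 8 = 5, A[0][2] + B[2][1] = 1 + 9 = 10) = 2 (attained at k = 0)
  C[0][2] = min over k of (A[0][0] + B[0][2] = -2 + 3 = 1, A[0][1] + B[1][2] = -3 + 7 = 4, A[0][2] + B[2][2] = 1 + -1 = 0) = 0 (attained at k = 2)
  C[1][0] = min over k of (A[1][0] + B[0][0] = 8 + -3 = 5, A[1][1] + B[1][0] = 4 + 7 = 11, A[1][2] + B[2][0] = -5 + 8 = 3) = 3 (attained at k = 2)
  C[1][1] = min over k of (A[1][0] + B[0][1] = 8 + 4 = 12, A[1][1] + B[1][1] = 4 + 8 = 12, A[1][2] + B[2][1] = -5 + 9 = 4) = 4 (attained at k = 2)
  C[1][2] = min over k of (A[1][0] + B[0][2] = 8 + 3 = 11, A[1][1] + B[1][2] = 4 + 7 = 11, A[1][2] + B[2][2] = -5 + -1 = -6) = -6 (attained at k = 2)
  C[2][0] = min over k of (A[2][0] + B[0][0] = 4 + -3 = 1, A[2][1] + B[1][0] = 6 + 7 = 13, A[2][2] + B[2][0] = 1 + 8 = 9) = 1 (attained at k = 0)
  C[2][1] = min over k of (A[2][0] + B[0][1] = 4 + 4 = 8, A[2][1] + B[1][1] = 6 + 8 = 14, A[2][2] + B[2][1] = 1 + 9 = 10) = 8 (attained at k = 0)
  C[2][2] = min over k of (A[2][0] + B[0][2] = 4 + 3 = 7, A[2][1] + B[1][2] = 6 + 7 = 13, A[2][2] + B[2][2] = 1 + -1 = 0) = 0 (attained at k = 2)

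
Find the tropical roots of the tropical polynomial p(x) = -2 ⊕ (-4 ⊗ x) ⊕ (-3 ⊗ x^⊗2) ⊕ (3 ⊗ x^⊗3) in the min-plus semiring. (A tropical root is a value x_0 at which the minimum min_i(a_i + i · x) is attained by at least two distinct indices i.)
Roots: {-6, -1, 2}

Each tropical root is a break point of the lower envelope of the lines y = a_i + i · x (there are 4 lines, with slopes 0, 1, ..., 3). Only the lines that attain the minimum somewhere contribute to roots; other lines are dominated. Here the surviving (envelope) indices are i = 3, i = 2, i = 1, i = 0.
Intersections between consecutive envelope lines give the roots: for adjacent envelope indices i < j the intersection is x = (a_i − a_j) / (j − i). Reading off the sorted break points: {-6, -1, 2}.
Verification: at each break x_0, at least two indices attain the minimum of min_i(a_i + i · x_0).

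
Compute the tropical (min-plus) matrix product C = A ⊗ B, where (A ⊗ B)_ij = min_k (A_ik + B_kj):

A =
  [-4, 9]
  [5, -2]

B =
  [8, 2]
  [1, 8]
A ⊗ B =
  [4, -2]
  [-1, 6]

Apply the min-plus product entry-by-entry:
  C[0][0] = min over k of (A[0][0] + B[0][0] = -4 + 8 = 4, A[0][1] + B[1][0] = 9 + 1 = 10) = 4 (attained at k = 0)
  C[0][1] = min over k of (A[0][0] + B[0][1] = -4 + 2 = -2, A[0][1] + B[1][1] = 9 + 8 = 17) = -2 (attained at k = 0)
  C[1][0] = min over k of (A[1][0] + B[0][0] = 5 + 8 = 13, A[1][1] + B[1][0] = -2 + 1 = -1) = -1 (attained at k = 1)
  C[1][1] = min over k of (A[1][0] + B[0][1] = 5 + 2 = 7, A[1][1] + B[1][1] = -2 + 8 = 6) = 6 (attained at k = 1)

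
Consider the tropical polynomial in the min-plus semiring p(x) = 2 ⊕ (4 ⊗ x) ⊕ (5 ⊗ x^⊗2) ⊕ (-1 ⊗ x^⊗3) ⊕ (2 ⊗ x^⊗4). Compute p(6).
p(6) = 2

A tropical monomial a ⊗ x^⊗i evaluates to a + i · x. Evaluating each term at x = 6:
  Term 0 contributes 2 + 0 · 6 = 2
  Term 1 contributes 4 + 1 · 6 = 10
  Term 2 contributes 5 + 2 · 6 = 17
  Term 3 contributes -1 + 3 · 6 = 17
  Term 4 contributes 2 + 4 · 6 = 26
p(6) = ⊕ of these = min[2, 10, 17, 17, 26] = 2.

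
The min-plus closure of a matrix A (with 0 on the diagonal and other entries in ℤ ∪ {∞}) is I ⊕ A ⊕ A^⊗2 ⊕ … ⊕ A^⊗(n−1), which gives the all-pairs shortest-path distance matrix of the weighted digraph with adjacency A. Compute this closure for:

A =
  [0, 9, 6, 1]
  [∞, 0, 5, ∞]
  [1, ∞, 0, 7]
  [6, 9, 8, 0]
Closure =
  [0, 9, 6, 1]
  [6, 0, 5, 7]
  [1, 10, 0, 2]
  [6, 9, 8, 0]

This is the Floyd-Warshall all-pairs shortest-path computation. For each intermediate vertex k = 0, 1, …, 3, update dist[i][j] ← min(dist[i][j], dist[i][k] + dist[k][j]). The final matrix gives, for each (i, j), the minimum total weight of any directed path from i to j (possibly empty when i = j).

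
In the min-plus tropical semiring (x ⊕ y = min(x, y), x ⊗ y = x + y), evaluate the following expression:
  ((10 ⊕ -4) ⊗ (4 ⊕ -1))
((10 ⊕ -4) ⊗ (4 ⊕ -1)) = -5

Expand innermost to outermost. Recall ⊕ takes the minimum of its arguments and ⊗ takes their sum. Working out the expression ((10 ⊕ -4) ⊗ (4 ⊕ -1)) gives -5.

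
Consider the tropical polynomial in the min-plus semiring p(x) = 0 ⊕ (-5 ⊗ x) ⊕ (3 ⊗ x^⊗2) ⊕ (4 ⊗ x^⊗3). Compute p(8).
p(8) = 0

A tropical monomial a ⊗ x^⊗i evaluates to a + i · x. Evaluating each term at x = 8:
  Term 0 contributes 0 + 0 · 8 = 0
  Term 1 contributes -5 + 1 · 8 = 3
  Term 2 contributes 3 + 2 · 8 = 19
  Term 3 contributes 4 + 3 · 8 = 28
p(8) = ⊕ of these = min[0, 3, 19, 28] = 0.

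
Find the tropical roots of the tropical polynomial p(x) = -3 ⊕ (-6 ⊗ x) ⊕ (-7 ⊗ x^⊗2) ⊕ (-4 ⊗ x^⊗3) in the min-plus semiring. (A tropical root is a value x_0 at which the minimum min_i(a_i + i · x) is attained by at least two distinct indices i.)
Roots: {-3, 1, 3}

Each tropical root is a break point of the lower envelope of the lines y = a_i + i · x (there are 4 lines, with slopes 0, 1, ..., 3). Only the lines that attain the minimum somewhere contribute to roots; other lines are dominated. Here the surviving (envelope) indices are i = 3, i = 2, i = 1, i = 0.
Intersections between consecutive envelope lines give the roots: for adjacent envelope indices i < j the intersection is x = (a_i − a_j) / (j − i). Reading off the sorted break points: {-3, 1, 3}.
Verification: at each break x_0, at least two indices attain the minimum of min_i(a_i + i · x_0).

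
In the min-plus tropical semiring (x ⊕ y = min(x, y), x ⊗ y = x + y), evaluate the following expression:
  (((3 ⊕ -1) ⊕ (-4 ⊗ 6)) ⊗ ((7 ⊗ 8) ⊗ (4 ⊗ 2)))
(((3 ⊕ -1) ⊕ (-4 ⊗ 6)) ⊗ ((7 ⊗ 8) ⊗ (4 ⊗ 2))) = 20

Expand innermost to outermost. Recall ⊕ takes the minimum of its arguments and ⊗ takes their sum. Working out the expression (((3 ⊕ -1) ⊕ (-4 ⊗ 6)) ⊗ ((7 ⊗ 8) ⊗ (4 ⊗ 2))) gives 20.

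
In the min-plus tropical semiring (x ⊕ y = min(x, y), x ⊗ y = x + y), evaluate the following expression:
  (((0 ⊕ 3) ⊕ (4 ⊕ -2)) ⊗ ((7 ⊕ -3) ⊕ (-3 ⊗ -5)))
(((0 ⊕ 3) ⊕ (4 ⊕ -2)) ⊗ ((7 ⊕ -3) ⊕ (-3 ⊗ -5))) = -10

Expand innermost to outermost. Recall ⊕ takes the minimum of its arguments and ⊗ takes their sum. Working out the expression (((0 ⊕ 3) ⊕ (4 ⊕ -2)) ⊗ ((7 ⊕ -3) ⊕ (-3 ⊗ -5))) gives -10.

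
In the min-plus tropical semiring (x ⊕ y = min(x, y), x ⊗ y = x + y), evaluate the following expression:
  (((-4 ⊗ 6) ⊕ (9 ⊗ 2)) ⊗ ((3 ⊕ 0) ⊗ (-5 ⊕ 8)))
(((-4 ⊗ 6) ⊕ (9 ⊗ 2)) ⊗ ((3 ⊕ 0) ⊗ (-5 ⊕ 8))) = -3

Expand innermost to outermost. Recall ⊕ takes the minimum of its arguments and ⊗ takes their sum. Working out the expression (((-4 ⊗ 6) ⊕ (9 ⊗ 2)) ⊗ ((3 ⊕ 0) ⊗ (-5 ⊕ 8))) gives -3.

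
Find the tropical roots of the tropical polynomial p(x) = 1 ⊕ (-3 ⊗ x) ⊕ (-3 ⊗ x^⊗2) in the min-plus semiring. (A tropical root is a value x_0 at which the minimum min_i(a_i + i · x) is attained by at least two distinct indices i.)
Roots: {0, 4}

Each tropical root is a break point of the lower envelope of the lines y = a_i + i · x (there are 3 lines, with slopes 0, 1, ..., 2). Only the lines that attain the minimum somewhere contribute to roots; other lines are dominated. Here the surviving (envelope) indices are i = 2, i = 1, i = 0.
Intersections between consecutive envelope lines give the roots: for adjacent envelope indices i < j the intersection is x = (a_i − a_j) / (j − i). Reading off the sorted break points: {0, 4}.
Verification: at each break x_0, at least two indices attain the minimum of min_i(a_i + i · x_0).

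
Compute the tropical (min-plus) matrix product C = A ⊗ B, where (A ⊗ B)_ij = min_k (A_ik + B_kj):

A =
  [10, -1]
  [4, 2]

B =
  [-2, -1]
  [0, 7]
A ⊗ B =
  [-1, 6]
  [2, 3]

Apply the min-plus product entry-by-entry:
  C[0][0] = min over k of (A[0][0] + B[0][0] = 10 + -2 = 8, A[0][1] + B[1][0] = -1 + 0 = -1) = -1 (attained at k = 1)
  C[0][1] = min over k of (A[0][0] + B[0][1] = 10 + -1 = 9, A[0][1] + B[1][1] = -1 + 7 = 6) = 6 (attained at k = 1)
  C[1][0] = min over k of (A[1][0] + B[0][0] = 4 + -2 = 2, A[1][1] + B[1][0] = 2 + 0 = 2) = 2 (attained at k = 0)
  C[1][1] = min over k of (A[1][0] + B[0][1] = 4 + -1 = 3, A[1][1] + B[1][1] = 2 + 7 = 9) = 3 (attained at k = 0)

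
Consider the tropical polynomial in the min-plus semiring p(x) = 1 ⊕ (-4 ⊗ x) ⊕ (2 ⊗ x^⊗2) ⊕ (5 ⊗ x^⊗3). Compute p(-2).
p(-2) = -6

A tropical monomial a ⊗ x^⊗i evaluates to a + i · x. Evaluating each term at x = -2:
  Term 0 contributes 1 + 0 · -2 = 1
  Term 1 contributes -4 + 1 · -2 = -6
  Term 2 contributes 2 + 2 · -2 = -2
  Term 3 contributes 5 + 3 · -2 = -1
p(-2) = ⊕ of these = min[1, -6, -2, -1] = -6.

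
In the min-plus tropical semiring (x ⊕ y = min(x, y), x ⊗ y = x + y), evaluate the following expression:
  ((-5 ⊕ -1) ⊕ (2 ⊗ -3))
((-5 ⊕ -1) ⊕ (2 ⊗ -3)) = -5

Expand innermost to outermost. Recall ⊕ takes the minimum of its arguments and ⊗ takes their sum. Working out the expression ((-5 ⊕ -1) ⊕ (2 ⊗ -3)) gives -5.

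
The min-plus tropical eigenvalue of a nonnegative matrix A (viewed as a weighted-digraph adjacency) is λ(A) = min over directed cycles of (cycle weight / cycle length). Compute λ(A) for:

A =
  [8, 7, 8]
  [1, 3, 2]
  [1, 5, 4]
λ(A) = 3

Enumerate directed cycles and compute their means (weight / length). Sample:
  cycle 0 → 0: weight = 8, length = 1, mean = 8/1 ≈ 8.000
  cycle 1 → 1: weight = 3, length = 1, mean = 3/1 ≈ 3.000
  cycle 2 → 2: weight = 4, length = 1, mean = 4/1 ≈ 4.000
  cycle 0 → 1 → 0: weight = 8, length = 2, mean = 8/2 ≈ 4.000
  cycle 0 → 2 → 0: weight = 9, length = 2, mean = 9/2 ≈ 4.500
  cycle 1 → 0 → 1: weight = 8, length = 2, mean = 8/2 ≈ 4.000
Minimum mean = 3.000, attained e.g. along the cycle 1 → 1 with weight 3 and length 1. So λ(A) = 3/1 = 3.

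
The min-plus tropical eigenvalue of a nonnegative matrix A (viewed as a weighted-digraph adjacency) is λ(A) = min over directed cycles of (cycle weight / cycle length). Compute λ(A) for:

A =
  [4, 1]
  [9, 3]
λ(A) = 3

Enumerate directed cycles and compute their means (weight / length). Sample:
  cycle 0 → 0: weight = 4, length = 1, mean = 4/1 ≈ 4.000
  cycle 1 → 1: weight = 3, length = 1, mean = 3/1 ≈ 3.000
  cycle 0 → 1 → 0: weight = 10, length = 2, mean = 10/2 ≈ 5.000
  cycle 1 → 0 → 1: weight = 10, length = 2, mean = 10/2 ≈ 5.000
Minimum mean = 3.000, attained e.g. along the cycle 1 → 1 with weight 3 and length 1. So λ(A) = 3/1 = 3.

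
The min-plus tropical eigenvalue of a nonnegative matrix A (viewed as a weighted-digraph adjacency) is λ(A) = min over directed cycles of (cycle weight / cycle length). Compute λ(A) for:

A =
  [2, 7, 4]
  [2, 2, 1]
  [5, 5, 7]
λ(A) = 2

Enumerate directed cycles and compute their means (weight / length). Sample:
  cycle 0 → 0: weight = 2, length = 1, mean = 2/1 ≈ 2.000
  cycle 1 → 1: weight = 2, length = 1, mean = 2/1 ≈ 2.000
  cycle 2 → 2: weight = 7, length = 1, mean = 7/1 ≈ 7.000
  cycle 0 → 1 → 0: weight = 9, length = 2, mean = 9/2 ≈ 4.500
  cycle 0 → 2 → 0: weight = 9, length = 2, mean = 9/2 ≈ 4.500
  cycle 1 → 0 → 1: weight = 9, length = 2, mean = 9/2 ≈ 4.500
Minimum mean = 2.000, attained e.g. along the cycle 0 → 0 with weight 2 and length 1. So λ(A) = 2/1 = 2.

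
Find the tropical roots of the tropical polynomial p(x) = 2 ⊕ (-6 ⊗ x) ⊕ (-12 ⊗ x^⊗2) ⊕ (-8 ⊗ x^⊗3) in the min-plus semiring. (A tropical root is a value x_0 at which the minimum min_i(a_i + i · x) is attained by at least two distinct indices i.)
Roots: {-4, 6, 8}

Each tropical root is a break point of the lower envelope of the lines y = a_i + i · x (there are 4 lines, with slopes 0, 1, ..., 3). Only the lines that attain the minimum somewhere contribute to roots; other lines are dominated. Here the surviving (envelope) indices are i = 3, i = 2, i = 1, i = 0.
Intersections between consecutive envelope lines give the roots: for adjacent envelope indices i < j the intersection is x = (a_i − a_j) / (j − i). Reading off the sorted break points: {-4, 6, 8}.
Verification: at each break x_0, at least two indices attain the minimum of min_i(a_i + i · x_0).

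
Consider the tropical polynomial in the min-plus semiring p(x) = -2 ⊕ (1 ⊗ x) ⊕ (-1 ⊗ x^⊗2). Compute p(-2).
p(-2) = -5

A tropical monomial a ⊗ x^⊗i evaluates to a + i · x. Evaluating each term at x = -2:
  Term 0 contributes -2 + 0 · -2 = -2
  Term 1 contributes 1 + 1 · -2 = -1
  Term 2 contributes -1 + 2 · -2 = -5
p(-2) = ⊕ of these = min[-2, -1, -5] = -5.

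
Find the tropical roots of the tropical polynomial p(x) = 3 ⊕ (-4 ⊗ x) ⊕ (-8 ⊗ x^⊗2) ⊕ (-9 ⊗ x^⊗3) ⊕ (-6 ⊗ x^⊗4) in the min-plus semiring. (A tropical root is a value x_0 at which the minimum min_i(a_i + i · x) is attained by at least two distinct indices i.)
Roots: {-3, 1, 4, 7}

Each tropical root is a break point of the lower envelope of the lines y = a_i + i · x (there are 5 lines, with slopes 0, 1, ..., 4). Only the lines that attain the minimum somewhere contribute to roots; other lines are dominated. Here the surviving (envelope) indices are i = 4, i = 3, i = 2, i = 1, i = 0.
Intersections between consecutive envelope lines give the roots: for adjacent envelope indices i < j the intersection is x = (a_i − a_j) / (j − i). Reading off the sorted break points: {-3, 1, 4, 7}.
Verification: at each break x_0, at least two indices attain the minimum of min_i(a_i + i · x_0).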